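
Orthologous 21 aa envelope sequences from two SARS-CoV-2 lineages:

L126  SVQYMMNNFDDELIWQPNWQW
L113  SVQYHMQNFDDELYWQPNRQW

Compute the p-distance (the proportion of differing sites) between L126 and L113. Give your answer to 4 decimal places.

Differing sites — 5:M/H; 7:N/Q; 14:I/Y; 19:W/R.
There are 4 differences over 21 sites, so p = 4/21 = 0.1905.

0.1905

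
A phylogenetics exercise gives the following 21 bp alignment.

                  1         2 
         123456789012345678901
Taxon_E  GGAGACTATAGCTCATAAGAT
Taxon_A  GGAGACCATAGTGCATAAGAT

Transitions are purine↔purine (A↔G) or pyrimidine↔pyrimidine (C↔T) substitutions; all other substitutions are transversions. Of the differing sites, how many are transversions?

1

Differing sites — 7:T/C (Ti); 12:C/T (Ti); 13:T/G (Tv).
Of the 3 differences, 2 transitions and 1 transversion, so the answer is 1.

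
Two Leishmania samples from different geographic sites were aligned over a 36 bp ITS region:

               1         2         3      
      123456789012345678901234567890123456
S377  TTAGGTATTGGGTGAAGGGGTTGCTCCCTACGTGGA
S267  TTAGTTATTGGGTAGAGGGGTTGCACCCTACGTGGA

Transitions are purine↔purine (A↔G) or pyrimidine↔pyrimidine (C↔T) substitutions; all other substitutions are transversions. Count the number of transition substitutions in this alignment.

2

The sequences differ at positions 5 (G/T, transversion), 14 (G/A, transition), 15 (A/G, transition), 25 (T/A, transversion).
Of the 4 differences, 2 transitions and 2 transversions, so the answer is 2.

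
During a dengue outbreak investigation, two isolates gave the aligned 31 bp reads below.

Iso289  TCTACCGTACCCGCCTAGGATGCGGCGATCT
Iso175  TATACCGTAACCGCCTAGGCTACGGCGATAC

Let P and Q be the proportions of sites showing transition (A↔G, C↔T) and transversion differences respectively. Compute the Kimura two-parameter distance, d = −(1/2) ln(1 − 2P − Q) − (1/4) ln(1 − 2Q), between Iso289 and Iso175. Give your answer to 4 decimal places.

Mismatches occur at site 2 (C→A, transversion), site 10 (C→A, transversion), site 20 (A→C, transversion), site 22 (G→A, transition), site 30 (C→A, transversion), site 31 (T→C, transition).
Of the 6 differences, 2 transitions and 4 transversions over 31 sites: P = 2/31 = 0.064516, Q = 4/31 = 0.129032.
d = −0.5·ln(0.741936) − 0.25·ln(0.741936) = −0.5·(-0.298492) − 0.25·(-0.298492) = 0.2239.

0.2239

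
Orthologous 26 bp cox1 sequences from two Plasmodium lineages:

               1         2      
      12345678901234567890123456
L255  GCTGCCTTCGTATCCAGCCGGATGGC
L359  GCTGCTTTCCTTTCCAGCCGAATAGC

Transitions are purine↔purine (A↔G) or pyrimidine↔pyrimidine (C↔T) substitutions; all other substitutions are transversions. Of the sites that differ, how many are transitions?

Mismatches occur at site 6 (C↔T, transition), site 10 (G↔C, transversion), site 12 (A↔T, transversion), site 21 (G↔A, transition), site 24 (G↔A, transition).
Of the 5 differences, 3 transitions and 2 transversions, so the answer is 3.

3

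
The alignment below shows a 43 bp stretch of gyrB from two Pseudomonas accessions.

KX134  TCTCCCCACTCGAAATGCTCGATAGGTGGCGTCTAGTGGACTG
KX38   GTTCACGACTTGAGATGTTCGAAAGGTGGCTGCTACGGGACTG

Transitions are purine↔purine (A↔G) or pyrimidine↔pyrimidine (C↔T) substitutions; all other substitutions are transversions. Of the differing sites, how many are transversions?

8

Mismatches occur at site 1 (T→G, transversion), site 2 (C→T, transition), site 5 (C→A, transversion), site 7 (C→G, transversion), site 11 (C→T, transition), site 14 (A→G, transition), site 18 (C→T, transition), site 23 (T→A, transversion), site 31 (G→T, transversion), site 32 (T→G, transversion), site 36 (G→C, transversion), site 37 (T→G, transversion).
Of the 12 differences, 4 transitions and 8 transversions, so the answer is 8.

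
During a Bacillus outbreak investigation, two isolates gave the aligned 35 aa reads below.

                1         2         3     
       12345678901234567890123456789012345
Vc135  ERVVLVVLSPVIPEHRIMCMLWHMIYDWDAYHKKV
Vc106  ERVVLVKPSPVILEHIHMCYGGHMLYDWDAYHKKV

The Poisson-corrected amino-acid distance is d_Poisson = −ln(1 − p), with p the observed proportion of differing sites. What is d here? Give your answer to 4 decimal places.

0.2973

Mismatches occur at site 7 (V→K), site 8 (L→P), site 13 (P→L), site 16 (R→I), site 17 (I→H), site 20 (M→Y), site 21 (L→G), site 22 (W→G), site 25 (I→L).
p = 9/35 = 0.257143.
d = −ln(1 − 0.257143) = −ln(0.742857) = 0.2973.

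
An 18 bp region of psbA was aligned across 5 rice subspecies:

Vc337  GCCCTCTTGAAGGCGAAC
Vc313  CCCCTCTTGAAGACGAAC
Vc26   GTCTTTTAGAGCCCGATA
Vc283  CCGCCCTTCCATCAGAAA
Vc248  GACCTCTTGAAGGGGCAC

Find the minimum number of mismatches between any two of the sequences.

Pairwise Hamming distances:
  Vc337 vs Vc313: 2
  Vc337 vs Vc26: 9
  Vc337 vs Vc283: 9
  Vc337 vs Vc248: 3
  Vc313 vs Vc26: 10
  Vc313 vs Vc283: 8
  Vc313 vs Vc248: 5
  Vc26 vs Vc283: 13
  Vc26 vs Vc248: 11
  Vc283 vs Vc248: 11
The smallest is 2, between Vc337 and Vc313.

2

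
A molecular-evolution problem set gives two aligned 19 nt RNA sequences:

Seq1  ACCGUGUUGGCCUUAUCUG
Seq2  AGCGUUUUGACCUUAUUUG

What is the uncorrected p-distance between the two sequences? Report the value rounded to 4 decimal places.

The sequences differ at positions 2 (C/G), 6 (G/U), 10 (G/A), 17 (C/U).
There are 4 differences over 19 sites, so p = 4/19 = 0.2105.

0.2105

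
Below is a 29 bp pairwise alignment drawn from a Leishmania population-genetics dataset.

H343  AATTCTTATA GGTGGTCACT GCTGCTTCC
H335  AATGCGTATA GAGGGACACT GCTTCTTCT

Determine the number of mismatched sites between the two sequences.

7

Mismatches occur at site 4 (T→G), site 6 (T→G), site 12 (G→A), site 13 (T→G), site 16 (T→A), site 24 (G→T), site 29 (C→T).
That gives 7 mismatches out of 29 aligned sites, so the Hamming distance is 7.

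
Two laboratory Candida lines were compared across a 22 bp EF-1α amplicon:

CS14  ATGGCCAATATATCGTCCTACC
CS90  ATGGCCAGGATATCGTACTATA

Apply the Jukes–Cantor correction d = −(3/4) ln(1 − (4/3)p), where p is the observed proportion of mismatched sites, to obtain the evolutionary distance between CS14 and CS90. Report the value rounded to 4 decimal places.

0.2708

Mismatches occur at site 8 (A/G), site 9 (T/G), site 17 (C/A), site 21 (C/T), site 22 (C/A).
p = 5/22 = 0.227273.
d = −0.75 · ln(1 − (4/3)·0.227273) = −0.75 · ln(0.696969) = −0.75 · (-0.361014) = 0.2708.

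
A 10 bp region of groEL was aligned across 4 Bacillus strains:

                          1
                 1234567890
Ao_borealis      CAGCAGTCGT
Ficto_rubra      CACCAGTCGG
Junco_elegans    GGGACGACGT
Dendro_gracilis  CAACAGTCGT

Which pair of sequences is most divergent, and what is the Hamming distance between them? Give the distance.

7

Pairwise Hamming distances:
  Ao_borealis vs Ficto_rubra: 2
  Ao_borealis vs Junco_elegans: 5
  Ao_borealis vs Dendro_gracilis: 1
  Ficto_rubra vs Junco_elegans: 7
  Ficto_rubra vs Dendro_gracilis: 2
  Junco_elegans vs Dendro_gracilis: 6
The largest is 7, between Ficto_rubra and Junco_elegans.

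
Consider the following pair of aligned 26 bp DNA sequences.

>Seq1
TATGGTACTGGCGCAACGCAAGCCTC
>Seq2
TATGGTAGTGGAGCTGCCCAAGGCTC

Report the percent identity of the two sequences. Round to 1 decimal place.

76.9%

Mismatches occur at site 8 (C→G), site 12 (C→A), site 15 (A→T), site 16 (A→G), site 18 (G→C), site 23 (C→G).
20 of the 26 sites match, so the percent identity is 20/26 × 100 = 76.9%.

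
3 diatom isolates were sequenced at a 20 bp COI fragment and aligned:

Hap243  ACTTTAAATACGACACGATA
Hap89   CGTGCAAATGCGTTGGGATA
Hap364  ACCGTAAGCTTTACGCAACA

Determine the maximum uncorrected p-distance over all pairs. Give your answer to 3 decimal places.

0.700

Pairwise Hamming distances:
  Hap243 vs Hap89: 9
  Hap243 vs Hap364: 10
  Hap89 vs Hap364: 14
The largest is 14 mismatches, between Hap89 and Hap364; p = 14/20 = 0.700.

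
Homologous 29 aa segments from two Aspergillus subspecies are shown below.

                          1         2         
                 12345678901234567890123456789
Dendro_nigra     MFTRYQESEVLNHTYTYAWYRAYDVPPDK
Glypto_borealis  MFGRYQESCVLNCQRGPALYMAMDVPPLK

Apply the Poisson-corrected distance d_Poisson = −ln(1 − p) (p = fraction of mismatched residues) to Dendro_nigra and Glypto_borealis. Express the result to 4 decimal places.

The sequences differ at positions 3 (T/G), 9 (E/C), 13 (H/C), 14 (T/Q), 15 (Y/R), 16 (T/G), 17 (Y/P), 19 (W/L), 21 (R/M), 23 (Y/M), 28 (D/L).
p = 11/29 = 0.379310.
d = −ln(1 − 0.379310) = −ln(0.620690) = 0.4769.

0.4769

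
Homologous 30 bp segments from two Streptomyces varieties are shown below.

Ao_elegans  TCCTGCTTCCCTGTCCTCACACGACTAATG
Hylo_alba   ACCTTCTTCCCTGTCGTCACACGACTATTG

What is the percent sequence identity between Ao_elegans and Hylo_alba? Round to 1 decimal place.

86.7%

The sequences differ at positions 1 (T/A), 5 (G/T), 16 (C/G), 28 (A/T).
26 of the 30 sites match, so the percent identity is 26/30 × 100 = 86.7%.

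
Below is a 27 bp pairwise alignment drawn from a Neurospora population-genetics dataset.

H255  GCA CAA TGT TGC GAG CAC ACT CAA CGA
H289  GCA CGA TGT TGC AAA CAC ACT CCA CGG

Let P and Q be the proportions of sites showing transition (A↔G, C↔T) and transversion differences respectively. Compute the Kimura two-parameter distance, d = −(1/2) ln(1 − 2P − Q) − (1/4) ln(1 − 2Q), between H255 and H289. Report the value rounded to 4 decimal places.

0.2220

Mismatches occur at site 5 (A↔G, transition), site 13 (G↔A, transition), site 15 (G↔A, transition), site 23 (A↔C, transversion), site 27 (A↔G, transition).
Of the 5 differences, 4 transitions and 1 transversion over 27 sites: P = 4/27 = 0.148148, Q = 1/27 = 0.037037.
d = −0.5·ln(0.666667) − 0.25·ln(0.925926) = −0.5·(-0.405465) − 0.25·(-0.076961) = 0.2220.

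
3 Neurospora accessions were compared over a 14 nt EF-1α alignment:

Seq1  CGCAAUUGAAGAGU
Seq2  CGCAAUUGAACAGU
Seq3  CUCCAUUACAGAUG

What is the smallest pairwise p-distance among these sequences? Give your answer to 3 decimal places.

Pairwise Hamming distances:
  Seq1 vs Seq2: 1
  Seq1 vs Seq3: 6
  Seq2 vs Seq3: 7
The smallest is 1 mismatch, between Seq1 and Seq2; p = 1/14 = 0.071.

0.071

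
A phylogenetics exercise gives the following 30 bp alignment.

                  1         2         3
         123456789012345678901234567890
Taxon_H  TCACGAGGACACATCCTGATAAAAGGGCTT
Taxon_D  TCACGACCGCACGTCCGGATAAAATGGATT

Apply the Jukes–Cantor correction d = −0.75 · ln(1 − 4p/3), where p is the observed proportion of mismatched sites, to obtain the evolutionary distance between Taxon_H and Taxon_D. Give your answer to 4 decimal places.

Differing sites — 7:G/C; 8:G/C; 9:A/G; 13:A/G; 17:T/G; 25:G/T; 28:C/A.
p = 7/30 = 0.233333.
d = −0.75 · ln(1 − (4/3)·0.233333) = −0.75 · ln(0.688889) = −0.75 · (-0.372675) = 0.2795.

0.2795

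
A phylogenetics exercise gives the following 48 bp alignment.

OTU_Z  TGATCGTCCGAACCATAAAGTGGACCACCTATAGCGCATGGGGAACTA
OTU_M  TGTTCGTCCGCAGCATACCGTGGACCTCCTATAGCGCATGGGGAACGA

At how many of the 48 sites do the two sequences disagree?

7

The sequences differ at positions 3 (A/T), 11 (A/C), 13 (C/G), 18 (A/C), 19 (A/C), 27 (A/T), 47 (T/G).
That gives 7 mismatches out of 48 aligned sites, so the Hamming distance is 7.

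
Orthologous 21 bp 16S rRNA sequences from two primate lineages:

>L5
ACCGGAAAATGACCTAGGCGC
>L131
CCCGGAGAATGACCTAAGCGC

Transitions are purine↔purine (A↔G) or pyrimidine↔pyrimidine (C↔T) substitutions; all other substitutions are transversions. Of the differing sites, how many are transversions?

The sequences differ at positions 1 (A/C, transversion), 7 (A/G, transition), 17 (G/A, transition).
Of the 3 differences, 2 transitions and 1 transversion, so the answer is 1.

1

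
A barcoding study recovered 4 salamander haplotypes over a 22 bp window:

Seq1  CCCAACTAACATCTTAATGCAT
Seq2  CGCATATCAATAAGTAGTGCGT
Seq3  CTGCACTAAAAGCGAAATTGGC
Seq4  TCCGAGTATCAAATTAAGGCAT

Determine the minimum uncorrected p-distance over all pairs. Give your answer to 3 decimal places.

0.318

Pairwise Hamming distances:
  Seq1 vs Seq2: 11
  Seq1 vs Seq3: 11
  Seq1 vs Seq4: 7
  Seq2 vs Seq3: 14
  Seq2 vs Seq4: 13
  Seq3 vs Seq4: 16
The smallest is 7 mismatches, between Seq1 and Seq4; p = 7/22 = 0.318.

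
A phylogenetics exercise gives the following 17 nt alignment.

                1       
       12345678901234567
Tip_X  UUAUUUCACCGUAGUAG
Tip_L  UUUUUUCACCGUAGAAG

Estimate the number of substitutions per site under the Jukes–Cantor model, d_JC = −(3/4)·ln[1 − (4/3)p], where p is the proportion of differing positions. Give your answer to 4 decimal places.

0.1280

Mismatches occur at site 3 (A→U), site 15 (U→A).
p = 2/17 = 0.117647.
d = −0.75 · ln(1 − (4/3)·0.117647) = −0.75 · ln(0.843137) = −0.75 · (-0.170626) = 0.1280.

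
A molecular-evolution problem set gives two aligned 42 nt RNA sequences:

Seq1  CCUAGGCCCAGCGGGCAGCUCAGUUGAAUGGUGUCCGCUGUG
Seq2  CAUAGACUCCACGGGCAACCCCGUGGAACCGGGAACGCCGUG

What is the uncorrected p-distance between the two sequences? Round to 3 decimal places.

0.357

Mismatches occur at site 2 (C→A), site 6 (G→A), site 8 (C→U), site 10 (A→C), site 11 (G→A), site 18 (G→A), site 20 (U→C), site 22 (A→C), site 25 (U→G), site 29 (U→C), site 30 (G→C), site 32 (U→G), site 34 (U→A), site 35 (C→A), site 39 (U→C).
There are 15 differences over 42 sites, so p = 15/42 = 0.357.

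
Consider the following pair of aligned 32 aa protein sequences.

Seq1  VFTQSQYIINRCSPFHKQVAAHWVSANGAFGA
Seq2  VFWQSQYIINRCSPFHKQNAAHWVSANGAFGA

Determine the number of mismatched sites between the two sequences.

2

Mismatches occur at site 3 (T→W), site 19 (V→N).
That gives 2 mismatches out of 32 aligned sites, so the Hamming distance is 2.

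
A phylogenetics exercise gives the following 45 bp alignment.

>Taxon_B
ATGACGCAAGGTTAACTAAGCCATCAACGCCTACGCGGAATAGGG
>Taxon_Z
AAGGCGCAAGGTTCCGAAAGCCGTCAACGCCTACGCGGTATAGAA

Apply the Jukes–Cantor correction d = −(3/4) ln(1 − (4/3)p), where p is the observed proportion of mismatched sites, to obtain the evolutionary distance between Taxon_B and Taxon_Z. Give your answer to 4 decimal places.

Differing sites — 2:T/A; 4:A/G; 14:A/C; 15:A/C; 16:C/G; 17:T/A; 23:A/G; 39:A/T; 44:G/A; 45:G/A.
p = 10/45 = 0.222222.
d = −0.75 · ln(1 − (4/3)·0.222222) = −0.75 · ln(0.703704) = −0.75 · (-0.351397) = 0.2635.

0.2635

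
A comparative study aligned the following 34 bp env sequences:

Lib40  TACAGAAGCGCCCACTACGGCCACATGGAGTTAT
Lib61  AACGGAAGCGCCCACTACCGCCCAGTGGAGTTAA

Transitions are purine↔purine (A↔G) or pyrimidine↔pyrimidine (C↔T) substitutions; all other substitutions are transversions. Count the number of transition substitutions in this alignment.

2

The sequences differ at positions 1 (T/A, transversion), 4 (A/G, transition), 19 (G/C, transversion), 23 (A/C, transversion), 24 (C/A, transversion), 25 (A/G, transition), 34 (T/A, transversion).
Of the 7 differences, 2 transitions and 5 transversions, so the answer is 2.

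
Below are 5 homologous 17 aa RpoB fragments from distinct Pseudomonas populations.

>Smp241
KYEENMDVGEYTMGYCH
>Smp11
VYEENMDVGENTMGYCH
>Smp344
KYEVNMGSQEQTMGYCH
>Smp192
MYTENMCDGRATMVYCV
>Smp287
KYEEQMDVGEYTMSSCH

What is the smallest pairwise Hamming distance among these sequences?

Pairwise Hamming distances:
  Smp241 vs Smp11: 2
  Smp241 vs Smp344: 5
  Smp241 vs Smp192: 8
  Smp241 vs Smp287: 3
  Smp11 vs Smp344: 6
  Smp11 vs Smp192: 8
  Smp11 vs Smp287: 5
  Smp344 vs Smp192: 10
  Smp344 vs Smp287: 8
  Smp192 vs Smp287: 10
The smallest is 2, between Smp241 and Smp11.

2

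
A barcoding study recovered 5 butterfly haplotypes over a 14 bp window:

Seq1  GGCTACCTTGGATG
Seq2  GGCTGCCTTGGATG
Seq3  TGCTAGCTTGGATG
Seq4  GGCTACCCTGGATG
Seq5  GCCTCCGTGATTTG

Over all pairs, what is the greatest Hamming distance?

9

Pairwise Hamming distances:
  Seq1 vs Seq2: 1
  Seq1 vs Seq3: 2
  Seq1 vs Seq4: 1
  Seq1 vs Seq5: 7
  Seq2 vs Seq3: 3
  Seq2 vs Seq4: 2
  Seq2 vs Seq5: 7
  Seq3 vs Seq4: 3
  Seq3 vs Seq5: 9
  Seq4 vs Seq5: 8
The largest is 9, between Seq3 and Seq5.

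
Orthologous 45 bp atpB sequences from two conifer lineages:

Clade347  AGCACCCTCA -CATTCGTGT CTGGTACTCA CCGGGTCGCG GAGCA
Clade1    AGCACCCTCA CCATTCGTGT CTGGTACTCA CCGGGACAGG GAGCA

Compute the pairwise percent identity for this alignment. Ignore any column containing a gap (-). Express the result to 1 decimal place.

Excluding the 1 gap column leaves 44 comparable sites.
The sequences differ at positions 36 (T/A), 38 (G/A), 39 (C/G).
41 of the 44 comparable sites match, so the percent identity is 41/44 × 100 = 93.2%.

93.2%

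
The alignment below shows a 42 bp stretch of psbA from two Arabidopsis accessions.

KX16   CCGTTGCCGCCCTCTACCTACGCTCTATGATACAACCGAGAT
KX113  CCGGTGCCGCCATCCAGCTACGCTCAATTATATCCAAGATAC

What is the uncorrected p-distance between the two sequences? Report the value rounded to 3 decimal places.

0.310

Mismatches occur at site 4 (T/G), site 12 (C/A), site 15 (T/C), site 17 (C/G), site 26 (T/A), site 29 (G/T), site 33 (C/T), site 34 (A/C), site 35 (A/C), site 36 (C/A), site 37 (C/A), site 40 (G/T), site 42 (T/C).
There are 13 differences over 42 sites, so p = 13/42 = 0.310.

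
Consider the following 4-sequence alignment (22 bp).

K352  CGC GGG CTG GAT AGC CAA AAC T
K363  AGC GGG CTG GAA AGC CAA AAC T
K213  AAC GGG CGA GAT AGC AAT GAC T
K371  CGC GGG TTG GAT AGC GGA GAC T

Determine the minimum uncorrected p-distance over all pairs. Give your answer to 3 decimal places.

Pairwise Hamming distances:
  K352 vs K363: 2
  K352 vs K213: 7
  K352 vs K371: 4
  K363 vs K213: 7
  K363 vs K371: 6
  K213 vs K371: 8
The smallest is 2 mismatches, between K352 and K363; p = 2/22 = 0.091.

0.091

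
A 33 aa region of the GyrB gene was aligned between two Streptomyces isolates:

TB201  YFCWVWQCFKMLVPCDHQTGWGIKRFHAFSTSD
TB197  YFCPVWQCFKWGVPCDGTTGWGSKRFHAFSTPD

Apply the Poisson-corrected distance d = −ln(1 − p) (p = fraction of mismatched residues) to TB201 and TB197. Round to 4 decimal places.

Mismatches occur at site 4 (W/P), site 11 (M/W), site 12 (L/G), site 17 (H/G), site 18 (Q/T), site 23 (I/S), site 32 (S/P).
p = 7/33 = 0.212121.
d = −ln(1 − 0.212121) = −ln(0.787879) = 0.2384.

0.2384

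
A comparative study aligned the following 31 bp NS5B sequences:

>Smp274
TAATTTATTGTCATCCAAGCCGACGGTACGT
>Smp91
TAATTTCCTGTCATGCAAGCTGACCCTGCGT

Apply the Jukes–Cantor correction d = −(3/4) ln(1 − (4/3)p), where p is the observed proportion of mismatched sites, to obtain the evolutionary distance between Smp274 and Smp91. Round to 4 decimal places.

0.2687

Differing sites — 7:A/C; 8:T/C; 15:C/G; 21:C/T; 25:G/C; 26:G/C; 28:A/G.
p = 7/31 = 0.225806.
d = −0.75 · ln(1 − (4/3)·0.225806) = −0.75 · ln(0.698925) = −0.75 · (-0.358212) = 0.2687.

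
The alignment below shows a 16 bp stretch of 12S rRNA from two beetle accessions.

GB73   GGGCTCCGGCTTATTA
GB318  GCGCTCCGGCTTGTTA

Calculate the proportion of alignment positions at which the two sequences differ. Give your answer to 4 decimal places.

0.1250

The sequences differ at positions 2 (G/C), 13 (A/G).
There are 2 differences over 16 sites, so p = 2/16 = 0.1250.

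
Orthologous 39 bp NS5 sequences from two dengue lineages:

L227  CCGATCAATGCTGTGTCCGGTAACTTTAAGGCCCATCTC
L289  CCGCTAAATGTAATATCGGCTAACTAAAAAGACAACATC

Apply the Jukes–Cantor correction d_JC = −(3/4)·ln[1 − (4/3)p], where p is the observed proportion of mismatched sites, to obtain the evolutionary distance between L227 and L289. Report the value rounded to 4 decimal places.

0.5393

Differing sites — 4:A/C; 6:C/A; 11:C/T; 12:T/A; 13:G/A; 15:G/A; 18:C/G; 20:G/C; 26:T/A; 27:T/A; 30:G/A; 32:C/A; 34:C/A; 36:T/C; 37:C/A.
p = 15/39 = 0.384615.
d = −0.75 · ln(1 − (4/3)·0.384615) = −0.75 · ln(0.487180) = −0.75 · (-0.719122) = 0.5393.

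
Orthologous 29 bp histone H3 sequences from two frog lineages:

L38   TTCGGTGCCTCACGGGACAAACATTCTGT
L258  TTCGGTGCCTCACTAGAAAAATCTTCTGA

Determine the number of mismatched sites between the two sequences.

6

Mismatches occur at site 14 (G↔T), site 15 (G↔A), site 18 (C↔A), site 22 (C↔T), site 23 (A↔C), site 29 (T↔A).
That gives 6 mismatches out of 29 aligned sites, so the Hamming distance is 6.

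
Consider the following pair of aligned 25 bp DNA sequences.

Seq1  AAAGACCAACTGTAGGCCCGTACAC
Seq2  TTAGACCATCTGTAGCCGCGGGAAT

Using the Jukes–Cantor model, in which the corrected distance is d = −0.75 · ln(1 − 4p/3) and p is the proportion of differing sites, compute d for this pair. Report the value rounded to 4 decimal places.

0.4904

Mismatches occur at site 1 (A↔T), site 2 (A↔T), site 9 (A↔T), site 16 (G↔C), site 18 (C↔G), site 21 (T↔G), site 22 (A↔G), site 23 (C↔A), site 25 (C↔T).
p = 9/25 = 0.360000.
d = −0.75 · ln(1 − (4/3)·0.360000) = −0.75 · ln(0.520000) = −0.75 · (-0.653926) = 0.4904.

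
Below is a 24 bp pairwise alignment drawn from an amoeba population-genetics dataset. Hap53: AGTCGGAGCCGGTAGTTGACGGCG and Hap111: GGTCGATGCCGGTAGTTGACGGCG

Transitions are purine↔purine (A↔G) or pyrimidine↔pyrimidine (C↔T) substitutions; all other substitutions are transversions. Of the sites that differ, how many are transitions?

Differing sites — 1:A/G (Ti); 6:G/A (Ti); 7:A/T (Tv).
Of the 3 differences, 2 transitions and 1 transversion, so the answer is 2.

2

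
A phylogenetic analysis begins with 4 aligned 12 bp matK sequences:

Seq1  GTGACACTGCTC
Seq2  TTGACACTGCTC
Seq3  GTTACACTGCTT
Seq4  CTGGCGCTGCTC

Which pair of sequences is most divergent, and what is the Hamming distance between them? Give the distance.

5

Pairwise Hamming distances:
  Seq1 vs Seq2: 1
  Seq1 vs Seq3: 2
  Seq1 vs Seq4: 3
  Seq2 vs Seq3: 3
  Seq2 vs Seq4: 3
  Seq3 vs Seq4: 5
The largest is 5, between Seq3 and Seq4.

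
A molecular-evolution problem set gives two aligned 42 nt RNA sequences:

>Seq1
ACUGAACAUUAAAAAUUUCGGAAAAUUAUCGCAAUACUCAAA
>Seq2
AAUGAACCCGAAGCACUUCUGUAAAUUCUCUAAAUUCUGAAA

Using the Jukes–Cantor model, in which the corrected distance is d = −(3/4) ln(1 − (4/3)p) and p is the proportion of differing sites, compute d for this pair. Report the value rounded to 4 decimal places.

0.4408

Mismatches occur at site 2 (C→A), site 8 (A→C), site 9 (U→C), site 10 (U→G), site 13 (A→G), site 14 (A→C), site 16 (U→C), site 20 (G→U), site 22 (A→U), site 28 (A→C), site 31 (G→U), site 32 (C→A), site 36 (A→U), site 39 (C→G).
p = 14/42 = 0.333333.
d = −0.75 · ln(1 − (4/3)·0.333333) = −0.75 · ln(0.555556) = −0.75 · (-0.587786) = 0.4408.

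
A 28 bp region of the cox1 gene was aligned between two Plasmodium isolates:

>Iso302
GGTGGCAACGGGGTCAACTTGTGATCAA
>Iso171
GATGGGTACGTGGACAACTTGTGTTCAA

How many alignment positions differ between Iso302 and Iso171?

Differing sites — 2:G/A; 6:C/G; 7:A/T; 11:G/T; 14:T/A; 24:A/T.
That gives 6 mismatches out of 28 aligned sites, so the Hamming distance is 6.

6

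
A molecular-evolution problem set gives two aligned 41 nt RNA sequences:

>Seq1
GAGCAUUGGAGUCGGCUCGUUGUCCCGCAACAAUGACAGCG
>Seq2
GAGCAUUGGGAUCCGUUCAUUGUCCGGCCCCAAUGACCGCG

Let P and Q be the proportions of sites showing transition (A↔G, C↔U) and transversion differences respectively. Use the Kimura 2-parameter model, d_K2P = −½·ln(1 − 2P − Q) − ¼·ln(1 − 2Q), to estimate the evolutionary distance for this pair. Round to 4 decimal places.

0.2606

Mismatches occur at site 10 (A→G, transition), site 11 (G→A, transition), site 14 (G→C, transversion), site 16 (C→U, transition), site 19 (G→A, transition), site 26 (C→G, transversion), site 29 (A→C, transversion), site 30 (A→C, transversion), site 38 (A→C, transversion).
Of the 9 differences, 4 transitions and 5 transversions over 41 sites: P = 4/41 = 0.097561, Q = 5/41 = 0.121951.
d = −0.5·ln(0.682927) − 0.25·ln(0.756098) = −0.5·(-0.381367) − 0.25·(-0.279584) = 0.2606.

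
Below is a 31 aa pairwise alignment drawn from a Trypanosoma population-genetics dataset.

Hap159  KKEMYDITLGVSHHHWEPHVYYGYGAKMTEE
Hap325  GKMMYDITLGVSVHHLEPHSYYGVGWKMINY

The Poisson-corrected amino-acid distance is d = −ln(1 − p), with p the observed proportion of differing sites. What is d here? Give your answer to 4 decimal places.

Mismatches occur at site 1 (K/G), site 3 (E/M), site 13 (H/V), site 16 (W/L), site 20 (V/S), site 24 (Y/V), site 26 (A/W), site 29 (T/I), site 30 (E/N), site 31 (E/Y).
p = 10/31 = 0.322581.
d = −ln(1 − 0.322581) = −ln(0.677419) = 0.3895.

0.3895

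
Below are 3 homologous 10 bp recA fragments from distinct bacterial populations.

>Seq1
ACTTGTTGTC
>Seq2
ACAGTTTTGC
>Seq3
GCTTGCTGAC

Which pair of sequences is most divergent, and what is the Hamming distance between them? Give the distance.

7

Pairwise Hamming distances:
  Seq1 vs Seq2: 5
  Seq1 vs Seq3: 3
  Seq2 vs Seq3: 7
The largest is 7, between Seq2 and Seq3.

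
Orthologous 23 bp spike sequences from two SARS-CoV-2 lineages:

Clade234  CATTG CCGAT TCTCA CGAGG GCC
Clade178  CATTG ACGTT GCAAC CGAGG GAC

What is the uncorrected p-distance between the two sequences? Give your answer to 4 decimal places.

The sequences differ at positions 6 (C/A), 9 (A/T), 11 (T/G), 13 (T/A), 14 (C/A), 15 (A/C), 22 (C/A).
There are 7 differences over 23 sites, so p = 7/23 = 0.3043.

0.3043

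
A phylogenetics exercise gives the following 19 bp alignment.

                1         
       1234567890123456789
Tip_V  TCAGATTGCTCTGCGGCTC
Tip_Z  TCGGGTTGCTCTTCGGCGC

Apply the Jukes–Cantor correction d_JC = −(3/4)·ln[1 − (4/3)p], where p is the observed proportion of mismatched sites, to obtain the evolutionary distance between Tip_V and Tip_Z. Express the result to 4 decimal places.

0.2471

Differing sites — 3:A/G; 5:A/G; 13:G/T; 18:T/G.
p = 4/19 = 0.210526.
d = −0.75 · ln(1 − (4/3)·0.210526) = −0.75 · ln(0.719299) = −0.75 · (-0.329478) = 0.2471.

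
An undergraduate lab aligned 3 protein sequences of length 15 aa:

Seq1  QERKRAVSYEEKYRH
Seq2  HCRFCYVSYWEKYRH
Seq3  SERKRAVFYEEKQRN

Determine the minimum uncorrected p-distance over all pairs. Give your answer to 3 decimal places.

0.267

Pairwise Hamming distances:
  Seq1 vs Seq2: 6
  Seq1 vs Seq3: 4
  Seq2 vs Seq3: 9
The smallest is 4 mismatches, between Seq1 and Seq3; p = 4/15 = 0.267.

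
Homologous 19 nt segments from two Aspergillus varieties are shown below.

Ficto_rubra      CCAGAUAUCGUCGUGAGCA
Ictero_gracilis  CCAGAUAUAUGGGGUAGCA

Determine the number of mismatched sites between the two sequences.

Differing sites — 9:C/A; 10:G/U; 11:U/G; 12:C/G; 14:U/G; 15:G/U.
That gives 6 mismatches out of 19 aligned sites, so the Hamming distance is 6.

6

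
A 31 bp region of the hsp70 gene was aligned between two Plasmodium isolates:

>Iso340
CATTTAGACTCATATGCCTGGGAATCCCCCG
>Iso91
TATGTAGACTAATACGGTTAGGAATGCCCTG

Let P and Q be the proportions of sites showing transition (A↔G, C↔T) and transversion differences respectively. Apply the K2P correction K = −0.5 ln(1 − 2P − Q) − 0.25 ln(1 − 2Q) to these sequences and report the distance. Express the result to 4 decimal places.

0.3750

Differing sites — 1:C/T (Ti); 4:T/G (Tv); 11:C/A (Tv); 15:T/C (Ti); 17:C/G (Tv); 18:C/T (Ti); 20:G/A (Ti); 26:C/G (Tv); 30:C/T (Ti).
Of the 9 differences, 5 transitions and 4 transversions over 31 sites: P = 5/31 = 0.161290, Q = 4/31 = 0.129032.
d = −0.5·ln(0.548388) − 0.25·ln(0.741936) = −0.5·(-0.600772) − 0.25·(-0.298492) = 0.3750.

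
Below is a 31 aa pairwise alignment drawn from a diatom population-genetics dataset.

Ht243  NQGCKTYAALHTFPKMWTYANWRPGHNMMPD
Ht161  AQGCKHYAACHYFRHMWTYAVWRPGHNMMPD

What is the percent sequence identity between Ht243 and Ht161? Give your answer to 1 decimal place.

Differing sites — 1:N/A; 6:T/H; 10:L/C; 12:T/Y; 14:P/R; 15:K/H; 21:N/V.
24 of the 31 sites match, so the percent identity is 24/31 × 100 = 77.4%.

77.4%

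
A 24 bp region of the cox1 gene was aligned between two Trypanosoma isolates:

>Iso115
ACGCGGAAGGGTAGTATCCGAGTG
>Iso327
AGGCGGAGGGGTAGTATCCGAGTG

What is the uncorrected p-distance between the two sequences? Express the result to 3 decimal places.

The sequences differ at positions 2 (C/G), 8 (A/G).
There are 2 differences over 24 sites, so p = 2/24 = 0.083.

0.083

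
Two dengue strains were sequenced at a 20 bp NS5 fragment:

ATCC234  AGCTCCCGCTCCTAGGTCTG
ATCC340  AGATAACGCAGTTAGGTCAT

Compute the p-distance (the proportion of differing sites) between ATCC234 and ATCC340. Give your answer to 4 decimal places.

Differing sites — 3:C/A; 5:C/A; 6:C/A; 10:T/A; 11:C/G; 12:C/T; 19:T/A; 20:G/T.
There are 8 differences over 20 sites, so p = 8/20 = 0.4000.

0.4000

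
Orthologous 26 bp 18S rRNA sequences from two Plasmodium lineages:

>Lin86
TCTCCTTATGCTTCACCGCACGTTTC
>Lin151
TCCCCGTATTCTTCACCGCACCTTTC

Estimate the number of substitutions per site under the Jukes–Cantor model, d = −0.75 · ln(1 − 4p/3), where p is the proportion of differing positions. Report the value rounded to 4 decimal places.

The sequences differ at positions 3 (T/C), 6 (T/G), 10 (G/T), 22 (G/C).
p = 4/26 = 0.153846.
d = −0.75 · ln(1 − (4/3)·0.153846) = −0.75 · ln(0.794872) = −0.75 · (-0.229574) = 0.1722.

0.1722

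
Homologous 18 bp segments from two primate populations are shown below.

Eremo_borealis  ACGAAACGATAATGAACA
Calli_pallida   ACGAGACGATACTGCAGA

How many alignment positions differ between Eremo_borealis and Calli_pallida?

4

Mismatches occur at site 5 (A↔G), site 12 (A↔C), site 15 (A↔C), site 17 (C↔G).
That gives 4 mismatches out of 18 aligned sites, so the Hamming distance is 4.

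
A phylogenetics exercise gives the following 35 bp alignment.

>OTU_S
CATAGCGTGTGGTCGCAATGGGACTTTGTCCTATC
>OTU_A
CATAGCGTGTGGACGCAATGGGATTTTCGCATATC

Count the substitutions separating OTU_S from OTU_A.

Mismatches occur at site 13 (T→A), site 24 (C→T), site 28 (G→C), site 29 (T→G), site 31 (C→A).
That gives 5 mismatches out of 35 aligned sites, so the Hamming distance is 5.

5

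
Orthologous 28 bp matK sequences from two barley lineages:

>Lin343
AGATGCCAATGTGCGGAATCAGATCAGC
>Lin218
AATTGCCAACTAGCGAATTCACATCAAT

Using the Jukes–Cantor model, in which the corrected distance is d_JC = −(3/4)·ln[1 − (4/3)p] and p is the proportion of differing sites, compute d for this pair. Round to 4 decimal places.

The sequences differ at positions 2 (G/A), 3 (A/T), 10 (T/C), 11 (G/T), 12 (T/A), 16 (G/A), 18 (A/T), 22 (G/C), 27 (G/A), 28 (C/T).
p = 10/28 = 0.357143.
d = −0.75 · ln(1 − (4/3)·0.357143) = −0.75 · ln(0.523809) = −0.75 · (-0.646628) = 0.4850.

0.4850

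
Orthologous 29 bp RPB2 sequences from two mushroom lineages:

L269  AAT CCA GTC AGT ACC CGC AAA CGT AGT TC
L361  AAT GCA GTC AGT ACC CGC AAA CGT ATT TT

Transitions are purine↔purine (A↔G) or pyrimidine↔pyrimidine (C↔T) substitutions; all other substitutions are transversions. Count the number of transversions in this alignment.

2

Mismatches occur at site 4 (C→G, transversion), site 26 (G→T, transversion), site 29 (C→T, transition).
Of the 3 differences, 1 transition and 2 transversions, so the answer is 2.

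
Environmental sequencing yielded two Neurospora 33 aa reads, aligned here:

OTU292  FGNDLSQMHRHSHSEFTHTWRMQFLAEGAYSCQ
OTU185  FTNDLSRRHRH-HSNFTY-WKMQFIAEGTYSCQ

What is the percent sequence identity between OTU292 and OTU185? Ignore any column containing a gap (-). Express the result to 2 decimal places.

Excluding the 2 gap columns leaves 31 comparable sites.
The sequences differ at positions 2 (G/T), 7 (Q/R), 8 (M/R), 15 (E/N), 18 (H/Y), 21 (R/K), 25 (L/I), 29 (A/T).
23 of the 31 comparable sites match, so the percent identity is 23/31 × 100 = 74.19%.

74.19%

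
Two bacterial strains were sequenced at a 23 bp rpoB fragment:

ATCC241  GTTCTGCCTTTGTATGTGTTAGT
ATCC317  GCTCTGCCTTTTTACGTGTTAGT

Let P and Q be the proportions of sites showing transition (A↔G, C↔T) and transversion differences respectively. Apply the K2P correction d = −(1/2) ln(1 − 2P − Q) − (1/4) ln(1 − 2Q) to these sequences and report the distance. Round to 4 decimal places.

The sequences differ at positions 2 (T/C, transition), 12 (G/T, transversion), 15 (T/C, transition).
Of the 3 differences, 2 transitions and 1 transversion over 23 sites: P = 2/23 = 0.086957, Q = 1/23 = 0.043478.
d = −0.5·ln(0.782608) − 0.25·ln(0.913044) = −0.5·(-0.245123) − 0.25·(-0.090971) = 0.1453.

0.1453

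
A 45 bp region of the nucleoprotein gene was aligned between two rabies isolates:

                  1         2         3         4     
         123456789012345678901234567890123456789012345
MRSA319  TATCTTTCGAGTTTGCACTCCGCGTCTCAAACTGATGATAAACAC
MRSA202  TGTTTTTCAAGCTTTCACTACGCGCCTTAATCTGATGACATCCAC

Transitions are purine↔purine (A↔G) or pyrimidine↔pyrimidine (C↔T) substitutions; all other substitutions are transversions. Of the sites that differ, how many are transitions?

7

The sequences differ at positions 2 (A/G, transition), 4 (C/T, transition), 9 (G/A, transition), 12 (T/C, transition), 15 (G/T, transversion), 20 (C/A, transversion), 25 (T/C, transition), 28 (C/T, transition), 31 (A/T, transversion), 39 (T/C, transition), 41 (A/T, transversion), 42 (A/C, transversion).
Of the 12 differences, 7 transitions and 5 transversions, so the answer is 7.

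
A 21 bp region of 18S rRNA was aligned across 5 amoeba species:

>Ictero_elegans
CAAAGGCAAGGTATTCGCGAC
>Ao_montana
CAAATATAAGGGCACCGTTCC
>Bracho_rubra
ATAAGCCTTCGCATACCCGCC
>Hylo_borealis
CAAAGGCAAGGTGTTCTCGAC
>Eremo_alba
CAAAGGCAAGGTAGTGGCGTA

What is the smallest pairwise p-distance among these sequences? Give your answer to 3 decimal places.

0.095

Pairwise Hamming distances:
  Ictero_elegans vs Ao_montana: 10
  Ictero_elegans vs Bracho_rubra: 10
  Ictero_elegans vs Hylo_borealis: 2
  Ictero_elegans vs Eremo_alba: 4
  Ao_montana vs Bracho_rubra: 15
  Ao_montana vs Hylo_borealis: 11
  Ao_montana vs Eremo_alba: 12
  Bracho_rubra vs Hylo_borealis: 11
  Bracho_rubra vs Eremo_alba: 13
  Hylo_borealis vs Eremo_alba: 6
The smallest is 2 mismatches, between Ictero_elegans and Hylo_borealis; p = 2/21 = 0.095.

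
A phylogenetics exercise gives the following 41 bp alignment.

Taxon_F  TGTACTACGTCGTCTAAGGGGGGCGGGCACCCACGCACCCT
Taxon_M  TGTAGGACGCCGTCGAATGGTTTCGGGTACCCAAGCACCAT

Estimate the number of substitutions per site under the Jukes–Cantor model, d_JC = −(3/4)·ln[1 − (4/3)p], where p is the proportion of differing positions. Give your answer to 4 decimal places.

0.3321

The sequences differ at positions 5 (C/G), 6 (T/G), 10 (T/C), 15 (T/G), 18 (G/T), 21 (G/T), 22 (G/T), 23 (G/T), 28 (C/T), 34 (C/A), 40 (C/A).
p = 11/41 = 0.268293.
d = −0.75 · ln(1 − (4/3)·0.268293) = −0.75 · ln(0.642276) = −0.75 · (-0.442737) = 0.3321.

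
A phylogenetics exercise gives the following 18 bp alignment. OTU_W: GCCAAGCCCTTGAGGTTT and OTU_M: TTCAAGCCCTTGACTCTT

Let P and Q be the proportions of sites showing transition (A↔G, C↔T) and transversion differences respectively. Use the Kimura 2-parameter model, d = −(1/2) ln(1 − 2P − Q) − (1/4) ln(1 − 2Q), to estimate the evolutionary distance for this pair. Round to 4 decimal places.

Differing sites — 1:G/T (Tv); 2:C/T (Ti); 14:G/C (Tv); 15:G/T (Tv); 16:T/C (Ti).
Of the 5 differences, 2 transitions and 3 transversions over 18 sites: P = 2/18 = 0.111111, Q = 3/18 = 0.166667.
d = −0.5·ln(0.611111) − 0.25·ln(0.666666) = −0.5·(-0.492477) − 0.25·(-0.405466) = 0.3476.

0.3476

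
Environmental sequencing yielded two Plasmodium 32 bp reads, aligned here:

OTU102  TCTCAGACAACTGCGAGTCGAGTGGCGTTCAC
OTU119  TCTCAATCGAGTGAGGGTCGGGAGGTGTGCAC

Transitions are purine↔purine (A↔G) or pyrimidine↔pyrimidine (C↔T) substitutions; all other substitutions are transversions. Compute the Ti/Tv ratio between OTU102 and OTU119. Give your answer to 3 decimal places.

The sequences differ at positions 6 (G/A, transition), 7 (A/T, transversion), 9 (A/G, transition), 11 (C/G, transversion), 14 (C/A, transversion), 16 (A/G, transition), 21 (A/G, transition), 23 (T/A, transversion), 26 (C/T, transition), 29 (T/G, transversion).
Of the 10 differences, 5 transitions and 5 transversions, so Ti/Tv = 5/5 = 1.000.

1.000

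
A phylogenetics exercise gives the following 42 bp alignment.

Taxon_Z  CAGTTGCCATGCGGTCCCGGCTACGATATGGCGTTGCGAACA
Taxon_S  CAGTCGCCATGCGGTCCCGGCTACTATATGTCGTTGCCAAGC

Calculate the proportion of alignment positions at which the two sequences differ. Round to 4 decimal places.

Differing sites — 5:T/C; 25:G/T; 31:G/T; 38:G/C; 41:C/G; 42:A/C.
There are 6 differences over 42 sites, so p = 6/42 = 0.1429.

0.1429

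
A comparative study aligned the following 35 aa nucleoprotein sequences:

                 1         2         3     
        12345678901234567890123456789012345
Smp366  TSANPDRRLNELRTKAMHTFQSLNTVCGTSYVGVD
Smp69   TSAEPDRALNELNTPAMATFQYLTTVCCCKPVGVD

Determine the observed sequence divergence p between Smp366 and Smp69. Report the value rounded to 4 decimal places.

Differing sites — 4:N/E; 8:R/A; 13:R/N; 15:K/P; 18:H/A; 22:S/Y; 24:N/T; 28:G/C; 29:T/C; 30:S/K; 31:Y/P.
There are 11 differences over 35 sites, so p = 11/35 = 0.3143.

0.3143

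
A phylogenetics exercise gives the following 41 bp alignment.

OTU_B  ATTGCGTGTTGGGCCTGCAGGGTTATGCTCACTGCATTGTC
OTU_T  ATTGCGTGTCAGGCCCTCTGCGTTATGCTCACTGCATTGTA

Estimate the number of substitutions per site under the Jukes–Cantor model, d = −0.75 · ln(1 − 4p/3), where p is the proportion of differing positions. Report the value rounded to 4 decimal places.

0.1937

Mismatches occur at site 10 (T→C), site 11 (G→A), site 16 (T→C), site 17 (G→T), site 19 (A→T), site 21 (G→C), site 41 (C→A).
p = 7/41 = 0.170732.
d = −0.75 · ln(1 − (4/3)·0.170732) = −0.75 · ln(0.772357) = −0.75 · (-0.258308) = 0.1937.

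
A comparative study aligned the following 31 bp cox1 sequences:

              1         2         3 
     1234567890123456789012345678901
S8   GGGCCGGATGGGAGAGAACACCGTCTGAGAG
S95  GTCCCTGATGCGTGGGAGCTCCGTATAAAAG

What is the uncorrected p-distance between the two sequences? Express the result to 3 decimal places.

The sequences differ at positions 2 (G/T), 3 (G/C), 6 (G/T), 11 (G/C), 13 (A/T), 15 (A/G), 18 (A/G), 20 (A/T), 25 (C/A), 27 (G/A), 29 (G/A).
There are 11 differences over 31 sites, so p = 11/31 = 0.355.

0.355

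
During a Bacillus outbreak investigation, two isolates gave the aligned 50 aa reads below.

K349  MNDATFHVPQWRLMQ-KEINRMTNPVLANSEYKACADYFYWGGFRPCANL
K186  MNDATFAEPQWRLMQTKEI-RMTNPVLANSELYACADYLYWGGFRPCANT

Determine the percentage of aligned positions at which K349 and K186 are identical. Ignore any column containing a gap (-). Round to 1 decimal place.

87.5%

Excluding the 2 gap columns leaves 48 comparable sites.
The sequences differ at positions 7 (H/A), 8 (V/E), 32 (Y/L), 33 (K/Y), 39 (F/L), 50 (L/T).
42 of the 48 comparable sites match, so the percent identity is 42/48 × 100 = 87.5%.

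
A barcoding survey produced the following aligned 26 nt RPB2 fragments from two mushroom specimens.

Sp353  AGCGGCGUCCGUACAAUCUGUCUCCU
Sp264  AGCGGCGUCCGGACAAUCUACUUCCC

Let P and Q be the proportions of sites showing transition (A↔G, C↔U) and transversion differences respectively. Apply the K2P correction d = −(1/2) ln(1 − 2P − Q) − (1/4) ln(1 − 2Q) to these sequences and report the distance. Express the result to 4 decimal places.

Mismatches occur at site 12 (U→G, transversion), site 20 (G→A, transition), site 21 (U→C, transition), site 22 (C→U, transition), site 26 (U→C, transition).
Of the 5 differences, 4 transitions and 1 transversion over 26 sites: P = 4/26 = 0.153846, Q = 1/26 = 0.038462.
d = −0.5·ln(0.653846) − 0.25·ln(0.923076) = −0.5·(-0.424883) − 0.25·(-0.080044) = 0.2325.

0.2325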